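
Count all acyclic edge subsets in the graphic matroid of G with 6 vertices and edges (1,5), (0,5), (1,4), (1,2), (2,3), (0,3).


An independent set in a graphic matroid is an acyclic edge subset.
G has 6 vertices and 6 edges.
Enumerate all 2^6 = 64 subsets, checking for acyclicity.
Total independent sets = 62.

62


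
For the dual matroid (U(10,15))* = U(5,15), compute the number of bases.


The dual of U(r,n) is U(n-r, n) = U(5,15).
Bases of U(5,15) are all (5)-element subsets.
|B(M*)| = C(15,5) = 15! / (5! * 10!) = 3003.

3003


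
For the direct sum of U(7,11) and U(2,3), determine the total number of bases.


Bases of a direct sum M1 + M2: |B| = |B(M1)| * |B(M2)|.
|B(U(7,11))| = C(11,7) = 330.
|B(U(2,3))| = C(3,2) = 3.
Total bases = 330 * 3 = 990.

990


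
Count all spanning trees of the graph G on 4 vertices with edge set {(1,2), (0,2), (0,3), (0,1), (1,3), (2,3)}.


By Kirchhoff's matrix tree theorem, the number of spanning trees equals
the determinant of any cofactor of the Laplacian matrix L.
G has 4 vertices and 6 edges.
Computing the (3 x 3) cofactor determinant gives 16.

16


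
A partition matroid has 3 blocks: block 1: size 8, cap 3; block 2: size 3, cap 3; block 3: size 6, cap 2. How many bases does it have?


A basis picks exactly ci elements from block i.
Number of bases = product of C(|Si|, ci).
= C(8,3) * C(3,3) * C(6,2)
= 56 * 1 * 15
= 840.

840


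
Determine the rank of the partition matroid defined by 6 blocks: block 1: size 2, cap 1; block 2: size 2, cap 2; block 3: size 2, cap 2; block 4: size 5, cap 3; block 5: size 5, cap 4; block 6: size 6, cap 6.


Rank of a partition matroid = sum of min(|Si|, ci) for each block.
= min(2,1) + min(2,2) + min(2,2) + min(5,3) + min(5,4) + min(6,6)
= 1 + 2 + 2 + 3 + 4 + 6
= 18.

18


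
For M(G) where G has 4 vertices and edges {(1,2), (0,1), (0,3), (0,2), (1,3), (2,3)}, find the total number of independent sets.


An independent set in a graphic matroid is an acyclic edge subset.
G has 4 vertices and 6 edges.
Enumerate all 2^6 = 64 subsets, checking for acyclicity.
Total independent sets = 38.

38


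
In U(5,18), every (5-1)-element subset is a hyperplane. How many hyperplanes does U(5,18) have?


Hyperplanes of U(5,18) are flats of rank 4.
In a uniform matroid, these are exactly the (4)-element subsets.
Count = C(18,4) = 18! / (4! * 14!) = 3060.

3060


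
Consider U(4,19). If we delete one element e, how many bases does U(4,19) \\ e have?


Deleting e from U(4,19) gives U(4,18) since n > r.
Bases of U(4,18) = (18 choose 4) = 3060.

3060


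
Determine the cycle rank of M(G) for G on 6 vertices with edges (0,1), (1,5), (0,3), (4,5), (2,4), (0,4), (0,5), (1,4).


Cycle rank (nullity) = |E| - r(M) = |E| - (|V| - c).
|E| = 8, |V| = 6, c = 1.
Nullity = 8 - (6 - 1) = 8 - 5 = 3.

3


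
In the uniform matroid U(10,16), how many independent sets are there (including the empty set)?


Independent sets of U(10,16) are all subsets of size <= 10.
Count = C(16,0) + C(16,1) + C(16,2) + C(16,3) + C(16,4) + C(16,5) + C(16,6) + C(16,7) + C(16,8) + C(16,9) + C(16,10)
     = 1 + 16 + 120 + 560 + 1820 + 4368 + 8008 + 11440 + 12870 + 11440 + 8008
     = 58651.

58651


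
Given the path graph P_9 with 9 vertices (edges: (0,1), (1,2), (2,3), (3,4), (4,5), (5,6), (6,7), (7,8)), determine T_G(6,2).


A path on 9 vertices is a tree with 8 edges.
T(x,y) = x^(8) for any tree.
T(6,2) = 6^8 = 1679616.

1679616


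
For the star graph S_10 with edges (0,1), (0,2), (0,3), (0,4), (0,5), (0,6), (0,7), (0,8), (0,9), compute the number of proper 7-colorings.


P(tree, k) = k * (k-1)^(9) for any tree on 10 vertices.
P(7) = 7 * 6^9 = 7 * 10077696 = 70543872.

70543872


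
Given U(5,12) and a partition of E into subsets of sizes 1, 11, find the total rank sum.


r(Ai) = min(|Ai|, 5) for each part.
Sum = min(1,5) + min(11,5)
    = 1 + 5
    = 6.

6


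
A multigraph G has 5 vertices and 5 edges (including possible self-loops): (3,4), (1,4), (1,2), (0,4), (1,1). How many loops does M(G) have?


In a graphic matroid, a loop is a self-loop edge (u,u) with rank 0.
Examining all 5 edges for self-loops...
Self-loops found: (1,1)
Number of loops = 1.

1


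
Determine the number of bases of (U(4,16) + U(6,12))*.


(M1+M2)* = M1* + M2*.
M1* = U(12,16), bases: C(16,12) = 1820.
M2* = U(6,12), bases: C(12,6) = 924.
|B(M*)| = 1820 * 924 = 1681680.

1681680


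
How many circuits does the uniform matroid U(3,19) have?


In U(3,19), circuits are the (4)-element subsets.
Any set of 4 elements is dependent, and removing any one element gives
an independent set of size 3, so it is a minimal dependent set.
Number of circuits = (19 choose 4) = 3876.

3876


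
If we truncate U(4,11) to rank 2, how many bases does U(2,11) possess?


Truncating U(4,11) to rank 2 gives U(2,11).
Bases of U(2,11) are all 2-element subsets of 11 elements.
Number of bases = C(11,2) = (11 * 10) / (1 * 2) = 55.

55


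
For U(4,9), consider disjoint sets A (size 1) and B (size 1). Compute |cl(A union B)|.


|A union B| = 1 + 1 = 2 (disjoint).
In U(4,9), cl(S) = S if |S| < 4, else cl(S) = E.
Since 2 < 4, cl(A union B) = A union B.
|cl(A union B)| = 2.

2


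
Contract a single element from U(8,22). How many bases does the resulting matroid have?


Contracting e from U(8,22) gives U(7,21).
Bases of U(7,21) = C(21,7) = 21! / (7! * 14!) = 116280.

116280


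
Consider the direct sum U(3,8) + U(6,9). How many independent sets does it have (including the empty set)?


For a direct sum, |I(M1+M2)| = |I(M1)| * |I(M2)|.
|I(U(3,8))| = sum C(8,k) for k=0..3 = 93.
|I(U(6,9))| = sum C(9,k) for k=0..6 = 466.
Total = 93 * 466 = 43338.

43338


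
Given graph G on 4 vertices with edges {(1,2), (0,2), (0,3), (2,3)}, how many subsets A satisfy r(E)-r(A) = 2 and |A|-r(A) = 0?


R(x,y) = sum over A in 2^E of x^(r(E)-r(A)) * y^(|A|-r(A)).
G has 4 vertices, 4 edges. r(E) = 3.
Enumerate all 2^4 = 16 subsets.
Count subsets with r(E)-r(A)=2 and |A|-r(A)=0: 4.

4


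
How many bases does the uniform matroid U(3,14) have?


Bases of U(3,14) are all 3-element subsets of the 14-element ground set.
Number of bases = C(14,3).
C(14,3) = 14! / (3! * 11!) = 364.

364


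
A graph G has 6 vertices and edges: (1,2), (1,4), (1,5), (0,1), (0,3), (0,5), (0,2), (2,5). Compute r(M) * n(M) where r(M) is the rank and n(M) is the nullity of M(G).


r(M) = |V| - c = 6 - 1 = 5.
nullity = |E| - r(M) = 8 - 5 = 3.
Product = 5 * 3 = 15.

15


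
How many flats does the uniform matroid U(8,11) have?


Flats of U(8,11): every subset of size < 8 is a flat, plus E itself.
Count = (11 choose 0) + (11 choose 1) + (11 choose 2) + (11 choose 3) + (11 choose 4) + (11 choose 5) + (11 choose 6) + (11 choose 7) + 1
     = 1 + 11 + 55 + 165 + 330 + 462 + 462 + 330 + 1
     = 1817.

1817


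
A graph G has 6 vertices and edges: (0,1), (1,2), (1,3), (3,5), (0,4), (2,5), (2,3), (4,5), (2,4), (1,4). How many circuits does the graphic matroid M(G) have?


A circuit in a graphic matroid = edge set of a simple cycle.
G has 6 vertices and 10 edges.
Enumerating all minimal edge subsets forming cycles...
Total circuits found: 21.

21


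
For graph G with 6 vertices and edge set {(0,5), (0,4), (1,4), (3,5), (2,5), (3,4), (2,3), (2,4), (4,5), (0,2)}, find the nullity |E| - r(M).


Cycle rank (nullity) = |E| - r(M) = |E| - (|V| - c).
|E| = 10, |V| = 6, c = 1.
Nullity = 10 - (6 - 1) = 10 - 5 = 5.

5


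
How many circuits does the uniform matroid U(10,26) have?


In U(10,26), circuits are the (11)-element subsets.
Any set of 11 elements is dependent, and removing any one element gives
an independent set of size 10, so it is a minimal dependent set.
Number of circuits = C(26,11) = 26! / (11! * 15!) = 7726160.

7726160


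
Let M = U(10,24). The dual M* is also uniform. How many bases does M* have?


The dual of U(r,n) is U(n-r, n) = U(14,24).
Bases of U(14,24) are all (14)-element subsets.
|B(M*)| = C(24,14) = 24! / (14! * 10!) = 1961256.

1961256


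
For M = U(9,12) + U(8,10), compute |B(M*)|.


(M1+M2)* = M1* + M2*.
M1* = U(3,12), bases: C(12,3) = 220.
M2* = U(2,10), bases: C(10,2) = 45.
|B(M*)| = 220 * 45 = 9900.

9900


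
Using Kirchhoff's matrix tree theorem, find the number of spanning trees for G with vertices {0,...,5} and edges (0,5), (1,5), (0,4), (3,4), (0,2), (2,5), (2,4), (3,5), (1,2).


By Kirchhoff's matrix tree theorem, the number of spanning trees equals
the determinant of any cofactor of the Laplacian matrix L.
G has 6 vertices and 9 edges.
Computing the (5 x 5) cofactor determinant gives 61.

61


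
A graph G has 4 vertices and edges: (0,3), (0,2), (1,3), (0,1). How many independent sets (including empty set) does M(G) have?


An independent set in a graphic matroid is an acyclic edge subset.
G has 4 vertices and 4 edges.
Enumerate all 2^4 = 16 subsets, checking for acyclicity.
Total independent sets = 14.

14


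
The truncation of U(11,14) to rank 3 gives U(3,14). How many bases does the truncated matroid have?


Truncating U(11,14) to rank 3 gives U(3,14).
Bases of U(3,14) are all 3-element subsets of 14 elements.
Number of bases = C(14,3) = (14 * 13 * 12) / (1 * 2 * 3) = 364.

364


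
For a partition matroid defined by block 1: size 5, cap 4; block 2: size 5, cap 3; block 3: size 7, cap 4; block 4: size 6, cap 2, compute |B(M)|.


A basis picks exactly ci elements from block i.
Number of bases = product of C(|Si|, ci).
= C(5,4) * C(5,3) * C(7,4) * C(6,2)
= 5 * 10 * 35 * 15
= 26250.

26250


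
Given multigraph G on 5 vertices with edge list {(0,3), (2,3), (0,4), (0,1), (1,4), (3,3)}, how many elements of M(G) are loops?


In a graphic matroid, a loop is a self-loop edge (u,u) with rank 0.
Examining all 6 edges for self-loops...
Self-loops found: (3,3)
Number of loops = 1.

1


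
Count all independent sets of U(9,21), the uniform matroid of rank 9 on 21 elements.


Independent sets of U(9,21) are all subsets of size <= 9.
Count = (21 choose 0) + (21 choose 1) + (21 choose 2) + (21 choose 3) + (21 choose 4) + (21 choose 5) + (21 choose 6) + (21 choose 7) + (21 choose 8) + (21 choose 9)
     = 1 + 21 + 210 + 1330 + 5985 + 20349 + 54264 + 116280 + 203490 + 293930
     = 695860.

695860


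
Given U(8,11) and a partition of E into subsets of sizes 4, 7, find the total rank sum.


r(Ai) = min(|Ai|, 8) for each part.
Sum = min(4,8) + min(7,8)
    = 4 + 7
    = 11.

11


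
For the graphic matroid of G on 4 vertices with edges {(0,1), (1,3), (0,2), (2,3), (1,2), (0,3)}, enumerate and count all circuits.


A circuit in a graphic matroid = edge set of a simple cycle.
G has 4 vertices and 6 edges.
Enumerating all minimal edge subsets forming cycles...
Total circuits found: 7.

7


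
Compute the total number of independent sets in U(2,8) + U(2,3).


For a direct sum, |I(M1+M2)| = |I(M1)| * |I(M2)|.
|I(U(2,8))| = sum C(8,k) for k=0..2 = 37.
|I(U(2,3))| = sum C(3,k) for k=0..2 = 7.
Total = 37 * 7 = 259.

259


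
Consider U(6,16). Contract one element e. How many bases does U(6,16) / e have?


Contracting e from U(6,16) gives U(5,15).
Bases of U(5,15) = C(15,5) = 15! / (5! * 10!) = 3003.

3003


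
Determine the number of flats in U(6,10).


Flats of U(6,10): every subset of size < 6 is a flat, plus E itself.
Count = C(10,0) + C(10,1) + C(10,2) + C(10,3) + C(10,4) + C(10,5) + 1
     = 1 + 10 + 45 + 120 + 210 + 252 + 1
     = 639.

639


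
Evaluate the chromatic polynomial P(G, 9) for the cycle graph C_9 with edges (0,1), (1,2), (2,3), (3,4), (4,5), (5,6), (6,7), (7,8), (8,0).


P(C_9, k) = (k-1)^9 + (-1)^9*(k-1).
P(9) = (8)^9 - 8
= 134217728 - 8 = 134217720.

134217720


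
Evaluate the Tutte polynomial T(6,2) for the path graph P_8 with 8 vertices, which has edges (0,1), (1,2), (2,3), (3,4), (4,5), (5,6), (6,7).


A path on 8 vertices is a tree with 7 edges.
T(x,y) = x^(7) for any tree.
T(6,2) = 6^7 = 279936.

279936


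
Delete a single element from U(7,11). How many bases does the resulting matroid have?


Deleting e from U(7,11) gives U(7,10) since n > r.
Bases of U(7,10) = C(10,7) = 120.

120


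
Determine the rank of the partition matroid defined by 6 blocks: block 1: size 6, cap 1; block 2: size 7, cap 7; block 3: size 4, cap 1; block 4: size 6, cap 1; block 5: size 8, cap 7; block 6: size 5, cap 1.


Rank of a partition matroid = sum of min(|Si|, ci) for each block.
= min(6,1) + min(7,7) + min(4,1) + min(6,1) + min(8,7) + min(5,1)
= 1 + 7 + 1 + 1 + 7 + 1
= 18.

18


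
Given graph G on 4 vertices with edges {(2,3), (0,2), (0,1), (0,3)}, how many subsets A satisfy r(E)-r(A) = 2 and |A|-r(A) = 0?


R(x,y) = sum over A in 2^E of x^(r(E)-r(A)) * y^(|A|-r(A)).
G has 4 vertices, 4 edges. r(E) = 3.
Enumerate all 2^4 = 16 subsets.
Count subsets with r(E)-r(A)=2 and |A|-r(A)=0: 4.

4


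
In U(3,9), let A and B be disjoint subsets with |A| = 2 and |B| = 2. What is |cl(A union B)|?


|A union B| = 2 + 2 = 4 (disjoint).
In U(3,9), cl(S) = S if |S| < 3, else cl(S) = E.
Since 4 >= 3, cl(A union B) = E.
|cl(A union B)| = 9.

9


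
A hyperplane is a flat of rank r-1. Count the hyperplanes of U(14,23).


Hyperplanes of U(14,23) are flats of rank 13.
In a uniform matroid, these are exactly the (13)-element subsets.
Count = C(23,13) = 1144066.

1144066


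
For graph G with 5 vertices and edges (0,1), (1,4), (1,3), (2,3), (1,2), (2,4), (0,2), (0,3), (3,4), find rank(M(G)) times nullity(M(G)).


r(M) = |V| - c = 5 - 1 = 4.
nullity = |E| - r(M) = 9 - 4 = 5.
Product = 4 * 5 = 20.

20


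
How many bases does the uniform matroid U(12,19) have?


Bases of U(12,19) are all 12-element subsets of the 19-element ground set.
Number of bases = C(19,12).
C(19,12) = 50388.

50388


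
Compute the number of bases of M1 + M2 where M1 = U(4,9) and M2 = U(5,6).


Bases of a direct sum M1 + M2: |B| = |B(M1)| * |B(M2)|.
|B(U(4,9))| = C(9,4) = 126.
|B(U(5,6))| = C(6,5) = 6.
Total bases = 126 * 6 = 756.

756


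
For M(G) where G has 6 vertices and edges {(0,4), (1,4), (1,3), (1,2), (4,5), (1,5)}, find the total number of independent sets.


An independent set in a graphic matroid is an acyclic edge subset.
G has 6 vertices and 6 edges.
Enumerate all 2^6 = 64 subsets, checking for acyclicity.
Total independent sets = 56.

56


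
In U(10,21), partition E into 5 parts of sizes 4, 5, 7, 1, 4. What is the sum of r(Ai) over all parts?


r(Ai) = min(|Ai|, 10) for each part.
Sum = min(4,10) + min(5,10) + min(7,10) + min(1,10) + min(4,10)
    = 4 + 5 + 7 + 1 + 4
    = 21.

21


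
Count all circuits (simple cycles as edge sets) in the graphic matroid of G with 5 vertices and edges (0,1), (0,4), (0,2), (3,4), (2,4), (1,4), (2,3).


A circuit in a graphic matroid = edge set of a simple cycle.
G has 5 vertices and 7 edges.
Enumerating all minimal edge subsets forming cycles...
Total circuits found: 6.

6


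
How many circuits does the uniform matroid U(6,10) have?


In U(6,10), circuits are the (7)-element subsets.
Any set of 7 elements is dependent, and removing any one element gives
an independent set of size 6, so it is a minimal dependent set.
Number of circuits = C(10,7) = 10! / (7! * 3!) = 120.

120


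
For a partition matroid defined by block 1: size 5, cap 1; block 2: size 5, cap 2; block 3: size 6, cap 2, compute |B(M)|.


A basis picks exactly ci elements from block i.
Number of bases = product of C(|Si|, ci).
= C(5,1) * C(5,2) * C(6,2)
= 5 * 10 * 15
= 750.

750


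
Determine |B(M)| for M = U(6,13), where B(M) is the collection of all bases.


Bases of U(6,13) are all 6-element subsets of the 13-element ground set.
Number of bases = C(13,6).
C(13,6) = 1716.

1716


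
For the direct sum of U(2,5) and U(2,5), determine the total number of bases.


Bases of a direct sum M1 + M2: |B| = |B(M1)| * |B(M2)|.
|B(U(2,5))| = C(5,2) = 10.
|B(U(2,5))| = C(5,2) = 10.
Total bases = 10 * 10 = 100.

100


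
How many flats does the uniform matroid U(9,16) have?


Flats of U(9,16): every subset of size < 9 is a flat, plus E itself.
Count = (16 choose 0) + (16 choose 1) + (16 choose 2) + (16 choose 3) + (16 choose 4) + (16 choose 5) + (16 choose 6) + (16 choose 7) + (16 choose 8) + 1
     = 1 + 16 + 120 + 560 + 1820 + 4368 + 8008 + 11440 + 12870 + 1
     = 39204.

39204


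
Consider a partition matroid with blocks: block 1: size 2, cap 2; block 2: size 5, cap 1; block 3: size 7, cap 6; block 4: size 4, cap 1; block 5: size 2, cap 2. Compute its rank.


Rank of a partition matroid = sum of min(|Si|, ci) for each block.
= min(2,2) + min(5,1) + min(7,6) + min(4,1) + min(2,2)
= 2 + 1 + 6 + 1 + 2
= 12.

12


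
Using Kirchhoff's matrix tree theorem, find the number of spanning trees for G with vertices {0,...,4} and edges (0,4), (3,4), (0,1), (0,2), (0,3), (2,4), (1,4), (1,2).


By Kirchhoff's matrix tree theorem, the number of spanning trees equals
the determinant of any cofactor of the Laplacian matrix L.
G has 5 vertices and 8 edges.
Computing the (4 x 4) cofactor determinant gives 40.

40


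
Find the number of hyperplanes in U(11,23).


Hyperplanes of U(11,23) are flats of rank 10.
In a uniform matroid, these are exactly the (10)-element subsets.
Count = C(23,10) = 23! / (10! * 13!) = 1144066.

1144066


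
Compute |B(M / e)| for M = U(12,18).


Contracting e from U(12,18) gives U(11,17).
Bases of U(11,17) = C(17,11) = 17! / (11! * 6!) = 12376.

12376


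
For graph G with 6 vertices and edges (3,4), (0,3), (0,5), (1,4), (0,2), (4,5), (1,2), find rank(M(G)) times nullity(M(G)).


r(M) = |V| - c = 6 - 1 = 5.
nullity = |E| - r(M) = 7 - 5 = 2.
Product = 5 * 2 = 10.

10


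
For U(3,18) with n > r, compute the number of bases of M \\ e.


Deleting e from U(3,18) gives U(3,17) since n > r.
Bases of U(3,17) = (17 choose 3) = 680.

680


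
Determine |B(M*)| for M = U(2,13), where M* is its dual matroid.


The dual of U(r,n) is U(n-r, n) = U(11,13).
Bases of U(11,13) are all (11)-element subsets.
|B(M*)| = C(13,11) = 13! / (11! * 2!) = 78.

78


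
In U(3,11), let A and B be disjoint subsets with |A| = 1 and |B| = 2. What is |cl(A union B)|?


|A union B| = 1 + 2 = 3 (disjoint).
In U(3,11), cl(S) = S if |S| < 3, else cl(S) = E.
Since 3 >= 3, cl(A union B) = E.
|cl(A union B)| = 11.

11


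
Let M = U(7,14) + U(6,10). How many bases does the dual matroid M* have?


(M1+M2)* = M1* + M2*.
M1* = U(7,14), bases: C(14,7) = 3432.
M2* = U(4,10), bases: C(10,4) = 210.
|B(M*)| = 3432 * 210 = 720720.

720720


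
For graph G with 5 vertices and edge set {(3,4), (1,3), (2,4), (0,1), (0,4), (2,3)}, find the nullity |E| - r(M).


Cycle rank (nullity) = |E| - r(M) = |E| - (|V| - c).
|E| = 6, |V| = 5, c = 1.
Nullity = 6 - (5 - 1) = 6 - 4 = 2.

2


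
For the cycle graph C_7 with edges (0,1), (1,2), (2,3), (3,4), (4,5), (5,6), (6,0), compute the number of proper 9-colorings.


P(C_7, k) = (k-1)^7 + (-1)^7*(k-1).
P(9) = (8)^7 - 8
= 2097152 - 8 = 2097144.

2097144


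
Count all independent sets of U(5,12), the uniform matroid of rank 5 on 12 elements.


Independent sets of U(5,12) are all subsets of size <= 5.
Count = (12 choose 0) + (12 choose 1) + (12 choose 2) + (12 choose 3) + (12 choose 4) + (12 choose 5)
     = 1 + 12 + 66 + 220 + 495 + 792
     = 1586.

1586


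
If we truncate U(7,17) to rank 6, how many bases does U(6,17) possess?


Truncating U(7,17) to rank 6 gives U(6,17).
Bases of U(6,17) are all 6-element subsets of 17 elements.
Number of bases = C(17,6) = 17! / (6! * 11!) = 12376.

12376


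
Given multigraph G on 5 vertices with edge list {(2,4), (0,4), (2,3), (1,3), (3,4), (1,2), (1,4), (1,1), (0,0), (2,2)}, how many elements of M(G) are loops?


In a graphic matroid, a loop is a self-loop edge (u,u) with rank 0.
Examining all 10 edges for self-loops...
Self-loops found: (1,1), (0,0), (2,2)
Number of loops = 3.

3


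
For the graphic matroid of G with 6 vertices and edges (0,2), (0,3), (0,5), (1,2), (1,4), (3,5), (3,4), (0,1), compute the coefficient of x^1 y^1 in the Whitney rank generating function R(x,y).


R(x,y) = sum over A in 2^E of x^(r(E)-r(A)) * y^(|A|-r(A)).
G has 6 vertices, 8 edges. r(E) = 5.
Enumerate all 2^8 = 256 subsets.
Count subsets with r(E)-r(A)=1 and |A|-r(A)=1: 26.

26


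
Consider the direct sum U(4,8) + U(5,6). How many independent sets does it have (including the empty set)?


For a direct sum, |I(M1+M2)| = |I(M1)| * |I(M2)|.
|I(U(4,8))| = sum C(8,k) for k=0..4 = 163.
|I(U(5,6))| = sum C(6,k) for k=0..5 = 63.
Total = 163 * 63 = 10269.

10269


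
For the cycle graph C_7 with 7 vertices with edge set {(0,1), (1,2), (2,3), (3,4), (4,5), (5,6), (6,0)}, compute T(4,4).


T(C_7; x,y) = x + x^2 + ... + x^(6) + y.
T(4,4) = 4^1 + 4^2 + 4^3 + 4^4 + 4^5 + 4^6 + 4
= 4 + 16 + 64 + 256 + 1024 + 4096 + 4
= 5464.

5464


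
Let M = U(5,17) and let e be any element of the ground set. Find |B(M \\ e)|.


Deleting e from U(5,17) gives U(5,16) since n > r.
Bases of U(5,16) = C(16,5) = 4368.

4368


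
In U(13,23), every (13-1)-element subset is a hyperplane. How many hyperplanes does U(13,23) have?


Hyperplanes of U(13,23) are flats of rank 12.
In a uniform matroid, these are exactly the (12)-element subsets.
Count = (23 choose 12) = 1352078.

1352078


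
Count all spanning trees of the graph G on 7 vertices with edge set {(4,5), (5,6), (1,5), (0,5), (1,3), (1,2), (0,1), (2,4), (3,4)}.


By Kirchhoff's matrix tree theorem, the number of spanning trees equals
the determinant of any cofactor of the Laplacian matrix L.
G has 7 vertices and 9 edges.
Computing the (6 x 6) cofactor determinant gives 32.

32


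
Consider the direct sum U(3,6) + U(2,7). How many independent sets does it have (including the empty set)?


For a direct sum, |I(M1+M2)| = |I(M1)| * |I(M2)|.
|I(U(3,6))| = sum C(6,k) for k=0..3 = 42.
|I(U(2,7))| = sum C(7,k) for k=0..2 = 29.
Total = 42 * 29 = 1218.

1218


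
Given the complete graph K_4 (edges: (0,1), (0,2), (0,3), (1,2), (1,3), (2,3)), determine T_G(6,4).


T(K_4; x,y) = x^3 + 3x^2 + 4xy + 2x + y^3 + 3y^2 + 2y.
Substituting x=6, y=4:
= 216 + 108 + 96 + 12 + 64 + 48 + 8
= 552.

552


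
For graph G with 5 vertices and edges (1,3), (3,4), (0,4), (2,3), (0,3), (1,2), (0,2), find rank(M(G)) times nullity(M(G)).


r(M) = |V| - c = 5 - 1 = 4.
nullity = |E| - r(M) = 7 - 4 = 3.
Product = 4 * 3 = 12.

12


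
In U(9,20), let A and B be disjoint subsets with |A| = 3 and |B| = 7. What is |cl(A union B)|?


|A union B| = 3 + 7 = 10 (disjoint).
In U(9,20), cl(S) = S if |S| < 9, else cl(S) = E.
Since 10 >= 9, cl(A union B) = E.
|cl(A union B)| = 20.

20


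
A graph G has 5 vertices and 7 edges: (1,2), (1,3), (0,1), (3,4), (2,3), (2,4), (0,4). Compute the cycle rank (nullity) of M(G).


Cycle rank (nullity) = |E| - r(M) = |E| - (|V| - c).
|E| = 7, |V| = 5, c = 1.
Nullity = 7 - (5 - 1) = 7 - 4 = 3.

3


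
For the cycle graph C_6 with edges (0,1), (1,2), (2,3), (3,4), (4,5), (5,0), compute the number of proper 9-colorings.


P(C_6, k) = (k-1)^6 + (-1)^6*(k-1).
P(9) = (8)^6 + 8
= 262144 + 8 = 262152.

262152


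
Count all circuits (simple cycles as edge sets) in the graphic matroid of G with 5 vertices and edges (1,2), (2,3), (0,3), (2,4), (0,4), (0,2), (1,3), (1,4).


A circuit in a graphic matroid = edge set of a simple cycle.
G has 5 vertices and 8 edges.
Enumerating all minimal edge subsets forming cycles...
Total circuits found: 13.

13


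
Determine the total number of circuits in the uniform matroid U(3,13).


In U(3,13), circuits are the (4)-element subsets.
Any set of 4 elements is dependent, and removing any one element gives
an independent set of size 3, so it is a minimal dependent set.
Number of circuits = (13 choose 4) = 715.

715


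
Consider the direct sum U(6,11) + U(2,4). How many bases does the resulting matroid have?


Bases of a direct sum M1 + M2: |B| = |B(M1)| * |B(M2)|.
|B(U(6,11))| = C(11,6) = 462.
|B(U(2,4))| = C(4,2) = 6.
Total bases = 462 * 6 = 2772.

2772


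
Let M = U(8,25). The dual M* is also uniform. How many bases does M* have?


The dual of U(r,n) is U(n-r, n) = U(17,25).
Bases of U(17,25) are all (17)-element subsets.
|B(M*)| = C(25,17) = 1081575.

1081575


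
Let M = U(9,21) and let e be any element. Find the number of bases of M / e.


Contracting e from U(9,21) gives U(8,20).
Bases of U(8,20) = C(20,8) = 125970.

125970


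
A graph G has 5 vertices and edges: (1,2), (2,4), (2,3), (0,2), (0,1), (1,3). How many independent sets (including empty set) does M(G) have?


An independent set in a graphic matroid is an acyclic edge subset.
G has 5 vertices and 6 edges.
Enumerate all 2^6 = 64 subsets, checking for acyclicity.
Total independent sets = 48.

48


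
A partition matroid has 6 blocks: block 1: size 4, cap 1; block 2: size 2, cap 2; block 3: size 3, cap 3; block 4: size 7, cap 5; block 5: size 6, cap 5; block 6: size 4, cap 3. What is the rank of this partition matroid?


Rank of a partition matroid = sum of min(|Si|, ci) for each block.
= min(4,1) + min(2,2) + min(3,3) + min(7,5) + min(6,5) + min(4,3)
= 1 + 2 + 3 + 5 + 5 + 3
= 19.

19


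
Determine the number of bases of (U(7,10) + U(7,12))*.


(M1+M2)* = M1* + M2*.
M1* = U(3,10), bases: C(10,3) = 120.
M2* = U(5,12), bases: C(12,5) = 792.
|B(M*)| = 120 * 792 = 95040.

95040


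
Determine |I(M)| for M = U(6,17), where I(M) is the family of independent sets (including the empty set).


Independent sets of U(6,17) are all subsets of size <= 6.
Count = C(17,0) + C(17,1) + C(17,2) + C(17,3) + C(17,4) + C(17,5) + C(17,6)
     = 1 + 17 + 136 + 680 + 2380 + 6188 + 12376
     = 21778.

21778


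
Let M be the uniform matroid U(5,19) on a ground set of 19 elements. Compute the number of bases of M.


Bases of U(5,19) are all 5-element subsets of the 19-element ground set.
Number of bases = C(19,5).
(19 choose 5) = 11628.

11628


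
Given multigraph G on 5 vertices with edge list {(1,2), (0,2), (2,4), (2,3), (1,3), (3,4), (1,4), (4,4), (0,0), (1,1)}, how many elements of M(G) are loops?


In a graphic matroid, a loop is a self-loop edge (u,u) with rank 0.
Examining all 10 edges for self-loops...
Self-loops found: (4,4), (0,0), (1,1)
Number of loops = 3.

3


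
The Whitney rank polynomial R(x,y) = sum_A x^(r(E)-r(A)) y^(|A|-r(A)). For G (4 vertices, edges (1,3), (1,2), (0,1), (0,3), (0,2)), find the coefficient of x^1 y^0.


R(x,y) = sum over A in 2^E of x^(r(E)-r(A)) * y^(|A|-r(A)).
G has 4 vertices, 5 edges. r(E) = 3.
Enumerate all 2^5 = 32 subsets.
Count subsets with r(E)-r(A)=1 and |A|-r(A)=0: 10.

10


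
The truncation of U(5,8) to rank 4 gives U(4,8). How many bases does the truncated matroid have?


Truncating U(5,8) to rank 4 gives U(4,8).
Bases of U(4,8) are all 4-element subsets of 8 elements.
Number of bases = C(8,4) = (8 * 7 * 6 * 5) / (1 * 2 * 3 * 4) = 70.

70


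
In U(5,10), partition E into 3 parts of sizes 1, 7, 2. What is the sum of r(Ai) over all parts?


r(Ai) = min(|Ai|, 5) for each part.
Sum = min(1,5) + min(7,5) + min(2,5)
    = 1 + 5 + 2
    = 8.

8


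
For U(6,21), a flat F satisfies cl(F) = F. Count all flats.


Flats of U(6,21): every subset of size < 6 is a flat, plus E itself.
Count = C(21,0) + C(21,1) + C(21,2) + C(21,3) + C(21,4) + C(21,5) + 1
     = 1 + 21 + 210 + 1330 + 5985 + 20349 + 1
     = 27897.

27897


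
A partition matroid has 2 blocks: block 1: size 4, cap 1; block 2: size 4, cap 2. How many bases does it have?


A basis picks exactly ci elements from block i.
Number of bases = product of C(|Si|, ci).
= C(4,1) * C(4,2)
= 4 * 6
= 24.

24


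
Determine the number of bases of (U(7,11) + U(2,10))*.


(M1+M2)* = M1* + M2*.
M1* = U(4,11), bases: C(11,4) = 330.
M2* = U(8,10), bases: C(10,8) = 45.
|B(M*)| = 330 * 45 = 14850.

14850


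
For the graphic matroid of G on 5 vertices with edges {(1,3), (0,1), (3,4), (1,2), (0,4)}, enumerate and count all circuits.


A circuit in a graphic matroid = edge set of a simple cycle.
G has 5 vertices and 5 edges.
Enumerating all minimal edge subsets forming cycles...
Total circuits found: 1.

1


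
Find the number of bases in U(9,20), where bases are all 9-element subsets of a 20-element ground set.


Bases of U(9,20) are all 9-element subsets of the 20-element ground set.
Number of bases = C(20,9).
C(20,9) = 167960.

167960


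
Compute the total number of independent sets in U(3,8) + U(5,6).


For a direct sum, |I(M1+M2)| = |I(M1)| * |I(M2)|.
|I(U(3,8))| = sum C(8,k) for k=0..3 = 93.
|I(U(5,6))| = sum C(6,k) for k=0..5 = 63.
Total = 93 * 63 = 5859.

5859


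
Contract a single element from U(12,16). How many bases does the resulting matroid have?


Contracting e from U(12,16) gives U(11,15).
Bases of U(11,15) = (15 choose 11) = 1365.

1365


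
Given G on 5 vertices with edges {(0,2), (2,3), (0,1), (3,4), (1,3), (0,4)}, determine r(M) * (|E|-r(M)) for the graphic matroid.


r(M) = |V| - c = 5 - 1 = 4.
nullity = |E| - r(M) = 6 - 4 = 2.
Product = 4 * 2 = 8.

8


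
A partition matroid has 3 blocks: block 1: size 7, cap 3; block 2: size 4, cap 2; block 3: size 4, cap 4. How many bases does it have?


A basis picks exactly ci elements from block i.
Number of bases = product of C(|Si|, ci).
= C(7,3) * C(4,2) * C(4,4)
= 35 * 6 * 1
= 210.

210


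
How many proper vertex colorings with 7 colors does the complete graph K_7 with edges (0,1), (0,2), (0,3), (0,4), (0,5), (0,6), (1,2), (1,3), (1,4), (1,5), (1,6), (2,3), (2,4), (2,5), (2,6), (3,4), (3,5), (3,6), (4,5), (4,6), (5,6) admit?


P(K_7, k) = k(k-1)(k-2)...(k-6).
P(7) = (7) * (6) * (5) * (4) * (3) * (2) * (1) = 5040.

5040


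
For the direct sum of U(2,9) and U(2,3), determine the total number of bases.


Bases of a direct sum M1 + M2: |B| = |B(M1)| * |B(M2)|.
|B(U(2,9))| = C(9,2) = 36.
|B(U(2,3))| = C(3,2) = 3.
Total bases = 36 * 3 = 108.

108


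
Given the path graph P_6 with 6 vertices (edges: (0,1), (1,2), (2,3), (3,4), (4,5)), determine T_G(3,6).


A path on 6 vertices is a tree with 5 edges.
T(x,y) = x^(5) for any tree.
T(3,6) = 3^5 = 243.

243


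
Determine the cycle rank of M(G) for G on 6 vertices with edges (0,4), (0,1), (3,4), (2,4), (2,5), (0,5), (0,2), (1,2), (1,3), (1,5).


Cycle rank (nullity) = |E| - r(M) = |E| - (|V| - c).
|E| = 10, |V| = 6, c = 1.
Nullity = 10 - (6 - 1) = 10 - 5 = 5.

5


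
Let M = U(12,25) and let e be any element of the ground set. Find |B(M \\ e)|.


Deleting e from U(12,25) gives U(12,24) since n > r.
Bases of U(12,24) = (24 choose 12) = 2704156.

2704156


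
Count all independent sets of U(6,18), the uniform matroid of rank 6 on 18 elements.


Independent sets of U(6,18) are all subsets of size <= 6.
Count = C(18,0) + C(18,1) + C(18,2) + C(18,3) + C(18,4) + C(18,5) + C(18,6)
     = 1 + 18 + 153 + 816 + 3060 + 8568 + 18564
     = 31180.

31180


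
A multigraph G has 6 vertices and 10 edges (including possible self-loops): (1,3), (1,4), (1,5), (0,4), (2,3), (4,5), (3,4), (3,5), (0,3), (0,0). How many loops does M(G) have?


In a graphic matroid, a loop is a self-loop edge (u,u) with rank 0.
Examining all 10 edges for self-loops...
Self-loops found: (0,0)
Number of loops = 1.

1


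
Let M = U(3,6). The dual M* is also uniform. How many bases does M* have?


The dual of U(r,n) is U(n-r, n) = U(3,6).
Bases of U(3,6) are all (3)-element subsets.
|B(M*)| = (6 choose 3) = 20.

20


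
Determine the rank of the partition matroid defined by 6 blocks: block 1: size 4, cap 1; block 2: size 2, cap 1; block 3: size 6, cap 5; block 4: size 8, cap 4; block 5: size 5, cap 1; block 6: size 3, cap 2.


Rank of a partition matroid = sum of min(|Si|, ci) for each block.
= min(4,1) + min(2,1) + min(6,5) + min(8,4) + min(5,1) + min(3,2)
= 1 + 1 + 5 + 4 + 1 + 2
= 14.

14


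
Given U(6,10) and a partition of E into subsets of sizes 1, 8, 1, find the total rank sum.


r(Ai) = min(|Ai|, 6) for each part.
Sum = min(1,6) + min(8,6) + min(1,6)
    = 1 + 6 + 1
    = 8.

8


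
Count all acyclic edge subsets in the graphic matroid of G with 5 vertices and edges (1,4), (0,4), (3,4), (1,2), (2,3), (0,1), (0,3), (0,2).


An independent set in a graphic matroid is an acyclic edge subset.
G has 5 vertices and 8 edges.
Enumerate all 2^8 = 256 subsets, checking for acyclicity.
Total independent sets = 134.

134


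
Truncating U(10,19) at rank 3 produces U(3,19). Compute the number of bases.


Truncating U(10,19) to rank 3 gives U(3,19).
Bases of U(3,19) are all 3-element subsets of 19 elements.
Number of bases = C(19,3) = (19 * 18 * 17) / (1 * 2 * 3) = 969.

969


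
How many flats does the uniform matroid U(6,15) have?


Flats of U(6,15): every subset of size < 6 is a flat, plus E itself.
Count = (15 choose 0) + (15 choose 1) + (15 choose 2) + (15 choose 3) + (15 choose 4) + (15 choose 5) + 1
     = 1 + 15 + 105 + 455 + 1365 + 3003 + 1
     = 4945.

4945


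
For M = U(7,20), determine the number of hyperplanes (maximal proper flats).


Hyperplanes of U(7,20) are flats of rank 6.
In a uniform matroid, these are exactly the (6)-element subsets.
Count = C(20,6) = 38760.

38760


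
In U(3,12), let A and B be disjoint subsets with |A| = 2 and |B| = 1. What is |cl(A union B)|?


|A union B| = 2 + 1 = 3 (disjoint).
In U(3,12), cl(S) = S if |S| < 3, else cl(S) = E.
Since 3 >= 3, cl(A union B) = E.
|cl(A union B)| = 12.

12


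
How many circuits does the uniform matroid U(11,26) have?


In U(11,26), circuits are the (12)-element subsets.
Any set of 12 elements is dependent, and removing any one element gives
an independent set of size 11, so it is a minimal dependent set.
Number of circuits = (26 choose 12) = 9657700.

9657700


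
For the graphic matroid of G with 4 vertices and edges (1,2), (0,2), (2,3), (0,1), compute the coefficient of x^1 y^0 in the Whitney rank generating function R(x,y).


R(x,y) = sum over A in 2^E of x^(r(E)-r(A)) * y^(|A|-r(A)).
G has 4 vertices, 4 edges. r(E) = 3.
Enumerate all 2^4 = 16 subsets.
Count subsets with r(E)-r(A)=1 and |A|-r(A)=0: 6.

6


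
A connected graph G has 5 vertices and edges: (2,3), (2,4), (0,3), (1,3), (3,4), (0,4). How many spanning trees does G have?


By Kirchhoff's matrix tree theorem, the number of spanning trees equals
the determinant of any cofactor of the Laplacian matrix L.
G has 5 vertices and 6 edges.
Computing the (4 x 4) cofactor determinant gives 8.

8


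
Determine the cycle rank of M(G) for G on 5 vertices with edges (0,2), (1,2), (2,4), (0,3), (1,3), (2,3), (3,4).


Cycle rank (nullity) = |E| - r(M) = |E| - (|V| - c).
|E| = 7, |V| = 5, c = 1.
Nullity = 7 - (5 - 1) = 7 - 4 = 3.

3


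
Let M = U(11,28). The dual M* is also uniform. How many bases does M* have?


The dual of U(r,n) is U(n-r, n) = U(17,28).
Bases of U(17,28) are all (17)-element subsets.
|B(M*)| = C(28,17) = 21474180.

21474180


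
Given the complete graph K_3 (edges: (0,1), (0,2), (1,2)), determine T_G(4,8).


T(K_3; x,y) = x^2 + x + y.
T(4,8) = 16 + 4 + 8 = 28.

28


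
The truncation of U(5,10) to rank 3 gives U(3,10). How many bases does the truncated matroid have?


Truncating U(5,10) to rank 3 gives U(3,10).
Bases of U(3,10) are all 3-element subsets of 10 elements.
Number of bases = C(10,3) = (10 * 9 * 8) / (1 * 2 * 3) = 120.

120


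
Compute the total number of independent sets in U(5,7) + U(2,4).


For a direct sum, |I(M1+M2)| = |I(M1)| * |I(M2)|.
|I(U(5,7))| = sum C(7,k) for k=0..5 = 120.
|I(U(2,4))| = sum C(4,k) for k=0..2 = 11.
Total = 120 * 11 = 1320.

1320


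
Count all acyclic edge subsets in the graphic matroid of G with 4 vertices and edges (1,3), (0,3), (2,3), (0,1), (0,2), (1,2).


An independent set in a graphic matroid is an acyclic edge subset.
G has 4 vertices and 6 edges.
Enumerate all 2^6 = 64 subsets, checking for acyclicity.
Total independent sets = 38.

38


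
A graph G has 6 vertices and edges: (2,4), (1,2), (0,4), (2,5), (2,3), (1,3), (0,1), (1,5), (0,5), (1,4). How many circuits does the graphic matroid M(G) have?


A circuit in a graphic matroid = edge set of a simple cycle.
G has 6 vertices and 10 edges.
Enumerating all minimal edge subsets forming cycles...
Total circuits found: 20.

20


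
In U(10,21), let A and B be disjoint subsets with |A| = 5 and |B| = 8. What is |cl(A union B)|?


|A union B| = 5 + 8 = 13 (disjoint).
In U(10,21), cl(S) = S if |S| < 10, else cl(S) = E.
Since 13 >= 10, cl(A union B) = E.
|cl(A union B)| = 21.

21


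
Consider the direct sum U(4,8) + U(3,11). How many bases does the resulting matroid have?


Bases of a direct sum M1 + M2: |B| = |B(M1)| * |B(M2)|.
|B(U(4,8))| = C(8,4) = 70.
|B(U(3,11))| = C(11,3) = 165.
Total bases = 70 * 165 = 11550.

11550


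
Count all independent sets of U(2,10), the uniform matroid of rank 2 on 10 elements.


Independent sets of U(2,10) are all subsets of size <= 2.
Count = C(10,0) + C(10,1) + C(10,2)
     = 1 + 10 + 45
     = 56.

56


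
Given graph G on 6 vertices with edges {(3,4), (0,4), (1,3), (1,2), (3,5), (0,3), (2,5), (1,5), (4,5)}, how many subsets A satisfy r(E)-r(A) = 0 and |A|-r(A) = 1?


R(x,y) = sum over A in 2^E of x^(r(E)-r(A)) * y^(|A|-r(A)).
G has 6 vertices, 9 edges. r(E) = 5.
Enumerate all 2^9 = 512 subsets.
Count subsets with r(E)-r(A)=0 and |A|-r(A)=1: 65.

65


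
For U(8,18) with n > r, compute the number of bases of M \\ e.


Deleting e from U(8,18) gives U(8,17) since n > r.
Bases of U(8,17) = C(17,8) = 24310.

24310


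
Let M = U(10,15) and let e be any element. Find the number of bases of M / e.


Contracting e from U(10,15) gives U(9,14).
Bases of U(9,14) = C(14,9) = 14! / (9! * 5!) = 2002.

2002


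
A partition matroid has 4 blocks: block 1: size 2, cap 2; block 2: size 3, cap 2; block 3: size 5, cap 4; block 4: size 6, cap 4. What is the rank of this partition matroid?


Rank of a partition matroid = sum of min(|Si|, ci) for each block.
= min(2,2) + min(3,2) + min(5,4) + min(6,4)
= 2 + 2 + 4 + 4
= 12.

12


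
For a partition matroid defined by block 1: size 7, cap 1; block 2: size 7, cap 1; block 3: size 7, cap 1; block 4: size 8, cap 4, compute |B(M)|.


A basis picks exactly ci elements from block i.
Number of bases = product of C(|Si|, ci).
= C(7,1) * C(7,1) * C(7,1) * C(8,4)
= 7 * 7 * 7 * 70
= 24010.

24010


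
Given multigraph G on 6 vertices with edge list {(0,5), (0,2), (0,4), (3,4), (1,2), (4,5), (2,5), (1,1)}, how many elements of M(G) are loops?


In a graphic matroid, a loop is a self-loop edge (u,u) with rank 0.
Examining all 8 edges for self-loops...
Self-loops found: (1,1)
Number of loops = 1.

1


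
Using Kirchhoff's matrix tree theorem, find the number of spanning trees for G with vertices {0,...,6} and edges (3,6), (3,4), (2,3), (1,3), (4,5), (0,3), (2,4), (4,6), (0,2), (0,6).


By Kirchhoff's matrix tree theorem, the number of spanning trees equals
the determinant of any cofactor of the Laplacian matrix L.
G has 7 vertices and 10 edges.
Computing the (6 x 6) cofactor determinant gives 45.

45


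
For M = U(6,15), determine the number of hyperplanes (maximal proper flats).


Hyperplanes of U(6,15) are flats of rank 5.
In a uniform matroid, these are exactly the (5)-element subsets.
Count = C(15,5) = 15! / (5! * 10!) = 3003.

3003


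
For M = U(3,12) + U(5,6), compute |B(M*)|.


(M1+M2)* = M1* + M2*.
M1* = U(9,12), bases: C(12,9) = 220.
M2* = U(1,6), bases: C(6,1) = 6.
|B(M*)| = 220 * 6 = 1320.

1320


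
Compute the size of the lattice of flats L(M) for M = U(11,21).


Flats of U(11,21): every subset of size < 11 is a flat, plus E itself.
Count = C(21,0) + C(21,1) + C(21,2) + C(21,3) + C(21,4) + C(21,5) + C(21,6) + C(21,7) + C(21,8) + C(21,9) + C(21,10) + 1
     = 1 + 21 + 210 + 1330 + 5985 + 20349 + 54264 + 116280 + 203490 + 293930 + 352716 + 1
     = 1048577.

1048577
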